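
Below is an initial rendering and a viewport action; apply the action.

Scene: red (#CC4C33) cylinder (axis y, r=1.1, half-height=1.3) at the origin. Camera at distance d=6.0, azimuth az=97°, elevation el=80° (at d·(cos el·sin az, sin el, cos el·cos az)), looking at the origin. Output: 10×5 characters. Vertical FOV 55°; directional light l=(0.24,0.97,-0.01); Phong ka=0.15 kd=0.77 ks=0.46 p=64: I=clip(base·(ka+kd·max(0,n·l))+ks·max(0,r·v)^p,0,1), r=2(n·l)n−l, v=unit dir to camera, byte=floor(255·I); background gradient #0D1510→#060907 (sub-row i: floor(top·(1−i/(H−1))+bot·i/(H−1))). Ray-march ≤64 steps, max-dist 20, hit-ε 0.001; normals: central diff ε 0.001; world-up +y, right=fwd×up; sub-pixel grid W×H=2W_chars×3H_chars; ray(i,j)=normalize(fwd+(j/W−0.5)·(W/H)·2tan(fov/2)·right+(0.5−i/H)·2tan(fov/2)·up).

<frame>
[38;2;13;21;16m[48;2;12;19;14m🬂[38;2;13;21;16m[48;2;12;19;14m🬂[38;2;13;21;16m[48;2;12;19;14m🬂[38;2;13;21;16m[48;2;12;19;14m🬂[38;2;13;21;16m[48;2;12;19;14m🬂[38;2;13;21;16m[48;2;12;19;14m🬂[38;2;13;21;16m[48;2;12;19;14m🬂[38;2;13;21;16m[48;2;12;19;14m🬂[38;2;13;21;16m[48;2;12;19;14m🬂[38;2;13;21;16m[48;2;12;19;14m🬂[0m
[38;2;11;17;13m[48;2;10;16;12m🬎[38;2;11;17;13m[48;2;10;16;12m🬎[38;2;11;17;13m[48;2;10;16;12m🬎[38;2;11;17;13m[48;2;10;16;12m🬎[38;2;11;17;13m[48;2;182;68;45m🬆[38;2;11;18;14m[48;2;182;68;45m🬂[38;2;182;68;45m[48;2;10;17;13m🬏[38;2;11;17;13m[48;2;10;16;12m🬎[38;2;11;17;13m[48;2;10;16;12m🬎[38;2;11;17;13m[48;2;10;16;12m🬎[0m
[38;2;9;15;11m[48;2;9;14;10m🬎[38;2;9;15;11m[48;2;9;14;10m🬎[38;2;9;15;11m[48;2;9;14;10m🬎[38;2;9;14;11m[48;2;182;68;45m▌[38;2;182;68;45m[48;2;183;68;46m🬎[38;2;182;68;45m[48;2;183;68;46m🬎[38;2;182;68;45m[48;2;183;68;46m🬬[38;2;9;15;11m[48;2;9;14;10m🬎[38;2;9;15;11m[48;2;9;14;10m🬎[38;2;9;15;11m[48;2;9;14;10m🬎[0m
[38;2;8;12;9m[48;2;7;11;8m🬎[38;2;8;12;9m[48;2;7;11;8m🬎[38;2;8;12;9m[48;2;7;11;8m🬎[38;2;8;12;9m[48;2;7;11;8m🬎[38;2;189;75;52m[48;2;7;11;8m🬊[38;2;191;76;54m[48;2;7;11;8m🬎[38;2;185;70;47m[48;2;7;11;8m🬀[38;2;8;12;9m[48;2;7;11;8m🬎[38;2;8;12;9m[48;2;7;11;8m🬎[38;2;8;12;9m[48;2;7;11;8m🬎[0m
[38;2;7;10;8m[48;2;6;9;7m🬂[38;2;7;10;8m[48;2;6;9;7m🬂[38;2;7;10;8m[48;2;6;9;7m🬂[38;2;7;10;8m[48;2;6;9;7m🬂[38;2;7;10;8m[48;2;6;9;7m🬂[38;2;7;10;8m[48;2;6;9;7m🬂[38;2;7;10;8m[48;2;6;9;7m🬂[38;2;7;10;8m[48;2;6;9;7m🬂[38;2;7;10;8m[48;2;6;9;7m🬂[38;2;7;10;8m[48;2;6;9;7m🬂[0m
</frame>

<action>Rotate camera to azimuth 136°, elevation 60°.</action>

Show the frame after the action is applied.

<frame>
[38;2;13;21;16m[48;2;12;19;14m🬂[38;2;13;21;16m[48;2;12;19;14m🬂[38;2;13;21;16m[48;2;12;19;14m🬂[38;2;13;21;16m[48;2;12;19;14m🬂[38;2;13;21;16m[48;2;12;19;14m🬂[38;2;13;21;16m[48;2;12;19;14m🬂[38;2;13;21;16m[48;2;12;19;14m🬂[38;2;13;21;16m[48;2;12;19;14m🬂[38;2;13;21;16m[48;2;12;19;14m🬂[38;2;13;21;16m[48;2;12;19;14m🬂[0m
[38;2;11;17;13m[48;2;10;16;12m🬎[38;2;11;17;13m[48;2;10;16;12m🬎[38;2;11;17;13m[48;2;10;16;12m🬎[38;2;10;17;13m[48;2;182;68;45m🬝[38;2;11;18;14m[48;2;182;68;45m🬂[38;2;11;18;14m[48;2;182;68;45m🬂[38;2;182;68;45m[48;2;11;17;13m🬱[38;2;11;17;13m[48;2;10;16;12m🬎[38;2;11;17;13m[48;2;10;16;12m🬎[38;2;11;17;13m[48;2;10;16;12m🬎[0m
[38;2;9;15;11m[48;2;9;14;10m🬎[38;2;9;15;11m[48;2;9;14;10m🬎[38;2;9;15;11m[48;2;9;14;10m🬎[38;2;182;68;45m[48;2;20;16;11m🬁[38;2;182;68;45m[48;2;67;25;16m🬬[38;2;182;68;45m[48;2;182;68;45m [38;2;182;68;45m[48;2;25;13;8m🬆[38;2;9;15;11m[48;2;9;14;10m🬎[38;2;9;15;11m[48;2;9;14;10m🬎[38;2;9;15;11m[48;2;9;14;10m🬎[0m
[38;2;8;12;9m[48;2;7;11;8m🬎[38;2;8;12;9m[48;2;7;11;8m🬎[38;2;8;12;9m[48;2;7;11;8m🬎[38;2;8;12;9m[48;2;7;11;8m🬎[38;2;65;24;16m[48;2;7;11;8m🬊[38;2;53;19;13m[48;2;7;11;8m🬝[38;2;33;12;8m[48;2;7;11;8m🬀[38;2;8;12;9m[48;2;7;11;8m🬎[38;2;8;12;9m[48;2;7;11;8m🬎[38;2;8;12;9m[48;2;7;11;8m🬎[0m
[38;2;7;10;8m[48;2;6;9;7m🬂[38;2;7;10;8m[48;2;6;9;7m🬂[38;2;7;10;8m[48;2;6;9;7m🬂[38;2;7;10;8m[48;2;6;9;7m🬂[38;2;7;10;8m[48;2;6;9;7m🬂[38;2;7;10;8m[48;2;6;9;7m🬂[38;2;7;10;8m[48;2;6;9;7m🬂[38;2;7;10;8m[48;2;6;9;7m🬂[38;2;7;10;8m[48;2;6;9;7m🬂[38;2;7;10;8m[48;2;6;9;7m🬂[0m
</frame>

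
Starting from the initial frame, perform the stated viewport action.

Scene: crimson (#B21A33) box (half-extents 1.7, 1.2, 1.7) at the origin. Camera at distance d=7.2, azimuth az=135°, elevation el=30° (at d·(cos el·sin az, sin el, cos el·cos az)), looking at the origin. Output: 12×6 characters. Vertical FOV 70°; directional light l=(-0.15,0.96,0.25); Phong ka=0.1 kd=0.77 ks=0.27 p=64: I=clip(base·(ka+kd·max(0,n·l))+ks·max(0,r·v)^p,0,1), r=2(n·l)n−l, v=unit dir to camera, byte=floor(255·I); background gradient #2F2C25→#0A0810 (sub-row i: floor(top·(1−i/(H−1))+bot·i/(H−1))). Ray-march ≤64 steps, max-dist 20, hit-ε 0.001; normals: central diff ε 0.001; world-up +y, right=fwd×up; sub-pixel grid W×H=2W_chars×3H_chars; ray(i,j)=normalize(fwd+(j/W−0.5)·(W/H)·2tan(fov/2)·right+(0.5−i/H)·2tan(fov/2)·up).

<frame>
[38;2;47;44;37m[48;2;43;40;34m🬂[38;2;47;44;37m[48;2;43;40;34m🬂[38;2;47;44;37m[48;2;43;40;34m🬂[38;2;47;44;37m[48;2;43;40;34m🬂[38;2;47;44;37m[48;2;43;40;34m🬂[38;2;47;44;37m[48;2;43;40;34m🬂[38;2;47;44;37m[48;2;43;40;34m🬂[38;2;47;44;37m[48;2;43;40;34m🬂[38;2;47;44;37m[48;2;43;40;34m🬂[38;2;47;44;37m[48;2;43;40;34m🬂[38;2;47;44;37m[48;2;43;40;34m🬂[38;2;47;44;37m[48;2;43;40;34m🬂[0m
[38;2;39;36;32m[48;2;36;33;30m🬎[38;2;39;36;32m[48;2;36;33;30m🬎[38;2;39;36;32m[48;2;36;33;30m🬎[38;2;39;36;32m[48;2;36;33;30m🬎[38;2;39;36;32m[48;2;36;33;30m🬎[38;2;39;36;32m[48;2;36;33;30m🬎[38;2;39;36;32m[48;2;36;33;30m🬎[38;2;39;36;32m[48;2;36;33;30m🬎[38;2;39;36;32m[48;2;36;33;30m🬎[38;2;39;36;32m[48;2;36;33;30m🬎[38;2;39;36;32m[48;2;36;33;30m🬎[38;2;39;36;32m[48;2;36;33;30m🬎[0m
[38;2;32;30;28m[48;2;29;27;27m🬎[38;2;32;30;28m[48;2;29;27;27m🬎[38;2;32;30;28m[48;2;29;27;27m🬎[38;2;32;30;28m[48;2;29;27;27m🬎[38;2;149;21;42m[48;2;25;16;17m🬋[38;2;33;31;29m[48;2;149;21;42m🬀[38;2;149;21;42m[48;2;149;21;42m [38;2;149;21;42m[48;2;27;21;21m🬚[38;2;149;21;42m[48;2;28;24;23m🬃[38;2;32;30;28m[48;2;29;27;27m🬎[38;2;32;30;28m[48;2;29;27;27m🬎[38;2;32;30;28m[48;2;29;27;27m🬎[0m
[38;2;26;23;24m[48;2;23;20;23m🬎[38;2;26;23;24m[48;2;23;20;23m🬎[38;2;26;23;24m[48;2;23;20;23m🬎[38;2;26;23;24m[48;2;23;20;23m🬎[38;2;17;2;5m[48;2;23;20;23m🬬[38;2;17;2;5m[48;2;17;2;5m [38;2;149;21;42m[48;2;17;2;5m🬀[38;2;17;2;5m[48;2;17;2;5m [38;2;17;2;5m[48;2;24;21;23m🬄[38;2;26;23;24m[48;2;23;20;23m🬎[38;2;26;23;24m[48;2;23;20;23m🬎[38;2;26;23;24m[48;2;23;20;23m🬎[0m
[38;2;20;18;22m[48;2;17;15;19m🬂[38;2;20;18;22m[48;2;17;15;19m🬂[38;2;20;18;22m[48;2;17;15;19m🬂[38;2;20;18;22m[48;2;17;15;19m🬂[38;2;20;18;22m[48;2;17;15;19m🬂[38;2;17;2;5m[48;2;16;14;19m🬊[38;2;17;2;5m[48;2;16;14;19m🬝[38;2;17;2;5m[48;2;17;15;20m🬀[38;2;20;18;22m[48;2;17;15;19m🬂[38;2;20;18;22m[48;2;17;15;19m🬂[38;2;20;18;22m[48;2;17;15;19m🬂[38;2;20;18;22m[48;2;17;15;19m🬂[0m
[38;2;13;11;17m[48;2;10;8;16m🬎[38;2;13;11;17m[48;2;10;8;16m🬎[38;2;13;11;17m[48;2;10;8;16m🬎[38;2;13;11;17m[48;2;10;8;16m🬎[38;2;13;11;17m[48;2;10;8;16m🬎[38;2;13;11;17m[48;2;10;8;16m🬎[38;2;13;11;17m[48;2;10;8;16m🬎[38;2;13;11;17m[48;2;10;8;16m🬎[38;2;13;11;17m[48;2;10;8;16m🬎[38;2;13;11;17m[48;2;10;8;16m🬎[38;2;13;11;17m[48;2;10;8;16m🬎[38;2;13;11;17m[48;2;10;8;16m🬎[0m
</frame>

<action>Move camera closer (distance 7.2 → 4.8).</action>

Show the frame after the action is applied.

<frame>
[38;2;47;44;37m[48;2;43;40;34m🬂[38;2;47;44;37m[48;2;43;40;34m🬂[38;2;47;44;37m[48;2;43;40;34m🬂[38;2;47;44;37m[48;2;43;40;34m🬂[38;2;47;44;37m[48;2;43;40;34m🬂[38;2;47;44;37m[48;2;43;40;34m🬂[38;2;47;44;37m[48;2;43;40;34m🬂[38;2;47;44;37m[48;2;43;40;34m🬂[38;2;47;44;37m[48;2;43;40;34m🬂[38;2;47;44;37m[48;2;43;40;34m🬂[38;2;47;44;37m[48;2;43;40;34m🬂[38;2;47;44;37m[48;2;43;40;34m🬂[0m
[38;2;39;36;32m[48;2;36;33;30m🬎[38;2;39;36;32m[48;2;36;33;30m🬎[38;2;39;36;32m[48;2;36;33;30m🬎[38;2;39;36;32m[48;2;36;33;30m🬎[38;2;38;35;32m[48;2;149;21;42m🬝[38;2;39;36;32m[48;2;149;21;42m🬎[38;2;39;36;32m[48;2;149;21;42m🬎[38;2;39;36;32m[48;2;149;21;42m🬎[38;2;39;36;32m[48;2;36;33;30m🬎[38;2;39;36;32m[48;2;36;33;30m🬎[38;2;39;36;32m[48;2;36;33;30m🬎[38;2;39;36;32m[48;2;36;33;30m🬎[0m
[38;2;32;30;28m[48;2;29;27;27m🬎[38;2;32;30;28m[48;2;29;27;27m🬎[38;2;149;21;42m[48;2;27;23;23m🬁[38;2;149;21;42m[48;2;17;2;5m🬊[38;2;149;21;42m[48;2;17;2;5m🬬[38;2;149;21;42m[48;2;149;21;42m [38;2;149;21;42m[48;2;149;21;42m [38;2;149;21;42m[48;2;149;21;42m [38;2;149;21;42m[48;2;17;2;5m🬎[38;2;149;21;42m[48;2;20;8;10m🬂[38;2;32;30;28m[48;2;29;27;27m🬎[38;2;32;30;28m[48;2;29;27;27m🬎[0m
[38;2;26;23;24m[48;2;23;20;23m🬎[38;2;26;23;24m[48;2;23;20;23m🬎[38;2;26;23;24m[48;2;23;20;23m🬎[38;2;17;2;5m[48;2;23;20;23m🬬[38;2;17;2;5m[48;2;17;2;5m [38;2;17;2;5m[48;2;149;21;42m🬺[38;2;149;21;42m[48;2;17;2;5m🬂[38;2;17;2;5m[48;2;17;2;5m [38;2;17;2;5m[48;2;17;2;5m [38;2;17;2;5m[48;2;24;21;23m🬄[38;2;26;23;24m[48;2;23;20;23m🬎[38;2;26;23;24m[48;2;23;20;23m🬎[0m
[38;2;20;18;22m[48;2;17;15;19m🬂[38;2;20;18;22m[48;2;17;15;19m🬂[38;2;20;18;22m[48;2;17;15;19m🬂[38;2;17;15;20m[48;2;17;2;5m🬺[38;2;17;2;5m[48;2;16;14;19m🬬[38;2;17;2;5m[48;2;17;2;5m [38;2;17;2;5m[48;2;17;2;5m [38;2;17;2;5m[48;2;17;2;5m [38;2;17;2;5m[48;2;16;14;19m🬆[38;2;20;18;22m[48;2;17;15;19m🬂[38;2;20;18;22m[48;2;17;15;19m🬂[38;2;20;18;22m[48;2;17;15;19m🬂[0m
[38;2;13;11;17m[48;2;10;8;16m🬎[38;2;13;11;17m[48;2;10;8;16m🬎[38;2;13;11;17m[48;2;10;8;16m🬎[38;2;13;11;17m[48;2;10;8;16m🬎[38;2;13;11;17m[48;2;10;8;16m🬎[38;2;17;2;5m[48;2;10;8;16m🬊[38;2;17;2;5m[48;2;10;8;16m🬝[38;2;17;2;5m[48;2;11;9;16m🬀[38;2;13;11;17m[48;2;10;8;16m🬎[38;2;13;11;17m[48;2;10;8;16m🬎[38;2;13;11;17m[48;2;10;8;16m🬎[38;2;13;11;17m[48;2;10;8;16m🬎[0m
</frame>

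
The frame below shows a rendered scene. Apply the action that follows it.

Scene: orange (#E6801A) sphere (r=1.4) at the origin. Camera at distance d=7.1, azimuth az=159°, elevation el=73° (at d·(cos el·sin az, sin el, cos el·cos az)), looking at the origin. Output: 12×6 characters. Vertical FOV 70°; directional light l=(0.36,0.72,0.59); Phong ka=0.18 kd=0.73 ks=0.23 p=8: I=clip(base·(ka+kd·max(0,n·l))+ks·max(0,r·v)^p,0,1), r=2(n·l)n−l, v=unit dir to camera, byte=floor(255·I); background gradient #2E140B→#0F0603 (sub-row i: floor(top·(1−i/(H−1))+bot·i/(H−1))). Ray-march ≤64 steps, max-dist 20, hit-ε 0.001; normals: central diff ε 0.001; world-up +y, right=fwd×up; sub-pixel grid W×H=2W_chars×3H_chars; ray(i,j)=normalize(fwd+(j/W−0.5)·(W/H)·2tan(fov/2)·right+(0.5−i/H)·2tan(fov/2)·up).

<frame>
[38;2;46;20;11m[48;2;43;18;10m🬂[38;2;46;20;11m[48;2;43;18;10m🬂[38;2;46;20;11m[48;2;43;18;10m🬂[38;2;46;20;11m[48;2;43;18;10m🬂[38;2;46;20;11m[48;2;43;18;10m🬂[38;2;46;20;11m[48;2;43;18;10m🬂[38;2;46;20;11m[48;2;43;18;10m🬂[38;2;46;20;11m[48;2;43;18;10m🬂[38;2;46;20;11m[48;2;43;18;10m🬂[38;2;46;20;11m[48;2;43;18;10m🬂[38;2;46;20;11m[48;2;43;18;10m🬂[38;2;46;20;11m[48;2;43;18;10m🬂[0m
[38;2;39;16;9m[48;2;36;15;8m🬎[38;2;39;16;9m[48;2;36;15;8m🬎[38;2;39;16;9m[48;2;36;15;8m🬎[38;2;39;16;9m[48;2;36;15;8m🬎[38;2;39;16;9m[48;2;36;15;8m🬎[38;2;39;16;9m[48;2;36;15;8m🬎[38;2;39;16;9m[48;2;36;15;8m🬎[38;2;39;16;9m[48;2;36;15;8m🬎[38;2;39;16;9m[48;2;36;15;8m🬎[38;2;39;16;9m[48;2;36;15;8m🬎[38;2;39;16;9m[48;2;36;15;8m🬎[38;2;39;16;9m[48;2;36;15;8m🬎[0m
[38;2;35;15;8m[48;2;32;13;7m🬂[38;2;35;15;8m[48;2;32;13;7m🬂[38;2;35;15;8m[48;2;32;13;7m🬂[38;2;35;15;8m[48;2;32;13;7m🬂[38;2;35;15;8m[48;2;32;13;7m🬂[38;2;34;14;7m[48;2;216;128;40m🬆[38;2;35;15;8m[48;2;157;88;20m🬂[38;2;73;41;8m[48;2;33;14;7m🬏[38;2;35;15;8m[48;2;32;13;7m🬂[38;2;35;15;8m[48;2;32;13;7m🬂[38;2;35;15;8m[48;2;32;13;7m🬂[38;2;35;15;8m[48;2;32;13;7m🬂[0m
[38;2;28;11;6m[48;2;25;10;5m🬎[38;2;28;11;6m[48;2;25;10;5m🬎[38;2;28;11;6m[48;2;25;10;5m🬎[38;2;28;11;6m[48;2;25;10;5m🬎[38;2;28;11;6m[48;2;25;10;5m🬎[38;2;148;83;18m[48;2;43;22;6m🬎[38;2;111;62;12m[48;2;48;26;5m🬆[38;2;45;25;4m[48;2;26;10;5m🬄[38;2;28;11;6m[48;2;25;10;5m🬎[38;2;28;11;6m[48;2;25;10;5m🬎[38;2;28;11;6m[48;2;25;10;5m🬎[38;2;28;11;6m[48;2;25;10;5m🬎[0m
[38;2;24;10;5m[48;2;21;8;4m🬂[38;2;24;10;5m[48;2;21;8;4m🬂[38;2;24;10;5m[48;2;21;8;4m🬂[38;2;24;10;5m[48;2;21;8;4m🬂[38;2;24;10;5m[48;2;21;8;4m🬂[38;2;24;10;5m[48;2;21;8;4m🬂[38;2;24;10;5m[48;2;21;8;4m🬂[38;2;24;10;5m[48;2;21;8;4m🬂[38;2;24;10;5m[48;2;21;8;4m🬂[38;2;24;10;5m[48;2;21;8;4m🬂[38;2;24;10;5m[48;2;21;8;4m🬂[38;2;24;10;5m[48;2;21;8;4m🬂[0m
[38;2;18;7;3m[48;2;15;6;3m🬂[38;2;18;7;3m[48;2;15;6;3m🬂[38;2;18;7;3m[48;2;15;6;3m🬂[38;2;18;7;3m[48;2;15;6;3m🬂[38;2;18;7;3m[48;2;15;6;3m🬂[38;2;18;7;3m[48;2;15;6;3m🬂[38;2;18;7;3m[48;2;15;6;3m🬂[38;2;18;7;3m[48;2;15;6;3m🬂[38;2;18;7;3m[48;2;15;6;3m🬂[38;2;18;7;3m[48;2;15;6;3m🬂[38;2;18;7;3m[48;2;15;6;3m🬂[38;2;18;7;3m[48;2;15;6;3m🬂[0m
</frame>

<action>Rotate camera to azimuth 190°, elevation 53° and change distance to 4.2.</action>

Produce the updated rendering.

<frame>
[38;2;46;20;11m[48;2;43;18;10m🬂[38;2;46;20;11m[48;2;43;18;10m🬂[38;2;46;20;11m[48;2;43;18;10m🬂[38;2;46;20;11m[48;2;43;18;10m🬂[38;2;46;20;11m[48;2;43;18;10m🬂[38;2;46;20;11m[48;2;43;18;10m🬂[38;2;46;20;11m[48;2;43;18;10m🬂[38;2;46;20;11m[48;2;43;18;10m🬂[38;2;46;20;11m[48;2;43;18;10m🬂[38;2;46;20;11m[48;2;43;18;10m🬂[38;2;46;20;11m[48;2;43;18;10m🬂[38;2;46;20;11m[48;2;43;18;10m🬂[0m
[38;2;39;16;9m[48;2;36;15;8m🬎[38;2;39;16;9m[48;2;36;15;8m🬎[38;2;39;16;9m[48;2;36;15;8m🬎[38;2;39;16;9m[48;2;36;15;8m🬎[38;2;39;16;9m[48;2;36;15;8m🬎[38;2;39;16;9m[48;2;196;112;26m🬎[38;2;39;16;9m[48;2;182;105;28m🬎[38;2;164;91;18m[48;2;38;16;8m🬏[38;2;39;16;9m[48;2;36;15;8m🬎[38;2;39;16;9m[48;2;36;15;8m🬎[38;2;39;16;9m[48;2;36;15;8m🬎[38;2;39;16;9m[48;2;36;15;8m🬎[0m
[38;2;35;15;8m[48;2;32;13;7m🬂[38;2;35;15;8m[48;2;32;13;7m🬂[38;2;35;15;8m[48;2;32;13;7m🬂[38;2;35;15;8m[48;2;32;13;7m🬂[38;2;35;15;8m[48;2;141;79;16m🬀[38;2;201;131;61m[48;2;128;75;22m🬂[38;2;172;108;44m[48;2;109;62;15m🬂[38;2;122;68;14m[48;2;84;47;9m🬆[38;2;72;40;7m[48;2;33;14;7m🬓[38;2;35;15;8m[48;2;32;13;7m🬂[38;2;35;15;8m[48;2;32;13;7m🬂[38;2;35;15;8m[48;2;32;13;7m🬂[0m
[38;2;28;11;6m[48;2;25;10;5m🬎[38;2;28;11;6m[48;2;25;10;5m🬎[38;2;28;11;6m[48;2;25;10;5m🬎[38;2;28;11;6m[48;2;25;10;5m🬎[38;2;91;50;10m[48;2;52;28;5m🬂[38;2;81;45;8m[48;2;48;26;5m🬂[38;2;68;38;7m[48;2;42;23;4m🬂[38;2;57;32;6m[48;2;42;23;4m🬀[38;2;41;23;4m[48;2;27;11;5m▌[38;2;28;11;6m[48;2;25;10;5m🬎[38;2;28;11;6m[48;2;25;10;5m🬎[38;2;28;11;6m[48;2;25;10;5m🬎[0m
[38;2;24;10;5m[48;2;21;8;4m🬂[38;2;24;10;5m[48;2;21;8;4m🬂[38;2;24;10;5m[48;2;21;8;4m🬂[38;2;24;10;5m[48;2;21;8;4m🬂[38;2;41;23;4m[48;2;21;8;4m🬁[38;2;41;23;4m[48;2;20;8;4m🬎[38;2;41;23;4m[48;2;20;8;4m🬎[38;2;41;23;4m[48;2;20;8;4m🬆[38;2;24;10;5m[48;2;21;8;4m🬂[38;2;24;10;5m[48;2;21;8;4m🬂[38;2;24;10;5m[48;2;21;8;4m🬂[38;2;24;10;5m[48;2;21;8;4m🬂[0m
[38;2;18;7;3m[48;2;15;6;3m🬂[38;2;18;7;3m[48;2;15;6;3m🬂[38;2;18;7;3m[48;2;15;6;3m🬂[38;2;18;7;3m[48;2;15;6;3m🬂[38;2;18;7;3m[48;2;15;6;3m🬂[38;2;18;7;3m[48;2;15;6;3m🬂[38;2;18;7;3m[48;2;15;6;3m🬂[38;2;18;7;3m[48;2;15;6;3m🬂[38;2;18;7;3m[48;2;15;6;3m🬂[38;2;18;7;3m[48;2;15;6;3m🬂[38;2;18;7;3m[48;2;15;6;3m🬂[38;2;18;7;3m[48;2;15;6;3m🬂[0m
</frame>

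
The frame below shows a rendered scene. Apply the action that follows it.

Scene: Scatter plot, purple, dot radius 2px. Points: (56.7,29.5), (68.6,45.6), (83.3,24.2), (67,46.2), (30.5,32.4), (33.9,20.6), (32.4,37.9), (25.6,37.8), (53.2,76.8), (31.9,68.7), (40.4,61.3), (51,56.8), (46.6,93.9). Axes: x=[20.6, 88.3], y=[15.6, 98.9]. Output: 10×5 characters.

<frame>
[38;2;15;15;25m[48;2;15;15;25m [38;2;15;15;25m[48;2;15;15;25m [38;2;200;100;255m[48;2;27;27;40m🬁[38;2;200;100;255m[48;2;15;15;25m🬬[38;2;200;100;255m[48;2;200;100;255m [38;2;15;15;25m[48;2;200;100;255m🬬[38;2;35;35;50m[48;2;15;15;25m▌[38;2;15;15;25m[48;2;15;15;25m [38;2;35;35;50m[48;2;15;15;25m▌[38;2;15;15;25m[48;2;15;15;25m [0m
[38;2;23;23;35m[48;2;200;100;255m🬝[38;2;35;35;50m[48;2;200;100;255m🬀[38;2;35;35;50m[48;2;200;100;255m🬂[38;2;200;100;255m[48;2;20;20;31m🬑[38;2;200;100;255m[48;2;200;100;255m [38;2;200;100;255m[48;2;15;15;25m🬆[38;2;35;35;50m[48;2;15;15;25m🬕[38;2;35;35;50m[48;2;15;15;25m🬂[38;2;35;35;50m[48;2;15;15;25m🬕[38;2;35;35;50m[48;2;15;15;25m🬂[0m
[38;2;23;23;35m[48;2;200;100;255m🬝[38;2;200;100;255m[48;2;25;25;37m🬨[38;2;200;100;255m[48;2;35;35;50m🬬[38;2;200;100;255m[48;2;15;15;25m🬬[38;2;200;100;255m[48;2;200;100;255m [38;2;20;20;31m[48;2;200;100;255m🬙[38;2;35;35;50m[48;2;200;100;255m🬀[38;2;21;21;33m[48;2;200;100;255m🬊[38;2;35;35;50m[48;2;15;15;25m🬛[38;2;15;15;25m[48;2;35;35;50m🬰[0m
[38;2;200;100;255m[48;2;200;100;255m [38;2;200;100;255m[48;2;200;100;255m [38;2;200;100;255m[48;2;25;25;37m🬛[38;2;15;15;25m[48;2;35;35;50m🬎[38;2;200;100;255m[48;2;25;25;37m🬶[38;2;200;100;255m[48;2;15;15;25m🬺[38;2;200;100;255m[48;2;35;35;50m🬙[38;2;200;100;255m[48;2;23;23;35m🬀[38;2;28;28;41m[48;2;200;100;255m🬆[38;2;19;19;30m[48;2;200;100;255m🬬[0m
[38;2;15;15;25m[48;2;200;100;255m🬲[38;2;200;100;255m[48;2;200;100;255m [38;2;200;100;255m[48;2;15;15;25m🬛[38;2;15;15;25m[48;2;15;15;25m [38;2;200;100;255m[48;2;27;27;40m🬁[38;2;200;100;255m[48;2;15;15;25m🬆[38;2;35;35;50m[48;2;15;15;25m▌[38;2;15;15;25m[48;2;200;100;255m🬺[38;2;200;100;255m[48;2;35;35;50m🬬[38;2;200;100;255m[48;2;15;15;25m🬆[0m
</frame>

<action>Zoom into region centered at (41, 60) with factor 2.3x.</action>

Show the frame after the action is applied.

<frame>
[38;2;15;15;25m[48;2;15;15;25m [38;2;15;15;25m[48;2;200;100;255m🬆[38;2;23;23;35m[48;2;200;100;255m🬬[38;2;15;15;25m[48;2;15;15;25m [38;2;35;35;50m[48;2;15;15;25m▌[38;2;15;15;25m[48;2;15;15;25m [38;2;35;35;50m[48;2;15;15;25m▌[38;2;15;15;25m[48;2;200;100;255m🬺[38;2;200;100;255m[48;2;35;35;50m🬬[38;2;200;100;255m[48;2;15;15;25m🬆[0m
[38;2;200;100;255m[48;2;19;19;30m🬁[38;2;200;100;255m[48;2;15;15;25m🬬[38;2;200;100;255m[48;2;21;21;33m🬆[38;2;35;35;50m[48;2;15;15;25m🬂[38;2;35;35;50m[48;2;200;100;255m🬆[38;2;23;23;35m[48;2;200;100;255m🬬[38;2;35;35;50m[48;2;15;15;25m🬕[38;2;35;35;50m[48;2;15;15;25m🬂[38;2;35;35;50m[48;2;15;15;25m🬕[38;2;35;35;50m[48;2;15;15;25m🬂[0m
[38;2;15;15;25m[48;2;35;35;50m🬰[38;2;15;15;25m[48;2;35;35;50m🬰[38;2;35;35;50m[48;2;15;15;25m🬛[38;2;23;23;35m[48;2;200;100;255m🬺[38;2;200;100;255m[48;2;35;35;50m🬬[38;2;200;100;255m[48;2;21;21;33m🬆[38;2;31;31;45m[48;2;200;100;255m🬝[38;2;15;15;25m[48;2;200;100;255m🬀[38;2;28;28;41m[48;2;200;100;255m🬊[38;2;15;15;25m[48;2;35;35;50m🬰[0m
[38;2;15;15;25m[48;2;35;35;50m🬎[38;2;15;15;25m[48;2;35;35;50m🬎[38;2;35;35;50m[48;2;15;15;25m🬲[38;2;15;15;25m[48;2;35;35;50m🬎[38;2;35;35;50m[48;2;15;15;25m🬲[38;2;15;15;25m[48;2;35;35;50m🬎[38;2;35;35;50m[48;2;15;15;25m🬲[38;2;200;100;255m[48;2;28;28;41m🬊[38;2;200;100;255m[48;2;27;27;40m🬀[38;2;15;15;25m[48;2;35;35;50m🬎[0m
[38;2;15;15;25m[48;2;15;15;25m [38;2;15;15;25m[48;2;15;15;25m [38;2;35;35;50m[48;2;15;15;25m▌[38;2;15;15;25m[48;2;15;15;25m [38;2;35;35;50m[48;2;15;15;25m▌[38;2;15;15;25m[48;2;15;15;25m [38;2;35;35;50m[48;2;15;15;25m▌[38;2;15;15;25m[48;2;15;15;25m [38;2;35;35;50m[48;2;15;15;25m▌[38;2;15;15;25m[48;2;15;15;25m [0m
</frame>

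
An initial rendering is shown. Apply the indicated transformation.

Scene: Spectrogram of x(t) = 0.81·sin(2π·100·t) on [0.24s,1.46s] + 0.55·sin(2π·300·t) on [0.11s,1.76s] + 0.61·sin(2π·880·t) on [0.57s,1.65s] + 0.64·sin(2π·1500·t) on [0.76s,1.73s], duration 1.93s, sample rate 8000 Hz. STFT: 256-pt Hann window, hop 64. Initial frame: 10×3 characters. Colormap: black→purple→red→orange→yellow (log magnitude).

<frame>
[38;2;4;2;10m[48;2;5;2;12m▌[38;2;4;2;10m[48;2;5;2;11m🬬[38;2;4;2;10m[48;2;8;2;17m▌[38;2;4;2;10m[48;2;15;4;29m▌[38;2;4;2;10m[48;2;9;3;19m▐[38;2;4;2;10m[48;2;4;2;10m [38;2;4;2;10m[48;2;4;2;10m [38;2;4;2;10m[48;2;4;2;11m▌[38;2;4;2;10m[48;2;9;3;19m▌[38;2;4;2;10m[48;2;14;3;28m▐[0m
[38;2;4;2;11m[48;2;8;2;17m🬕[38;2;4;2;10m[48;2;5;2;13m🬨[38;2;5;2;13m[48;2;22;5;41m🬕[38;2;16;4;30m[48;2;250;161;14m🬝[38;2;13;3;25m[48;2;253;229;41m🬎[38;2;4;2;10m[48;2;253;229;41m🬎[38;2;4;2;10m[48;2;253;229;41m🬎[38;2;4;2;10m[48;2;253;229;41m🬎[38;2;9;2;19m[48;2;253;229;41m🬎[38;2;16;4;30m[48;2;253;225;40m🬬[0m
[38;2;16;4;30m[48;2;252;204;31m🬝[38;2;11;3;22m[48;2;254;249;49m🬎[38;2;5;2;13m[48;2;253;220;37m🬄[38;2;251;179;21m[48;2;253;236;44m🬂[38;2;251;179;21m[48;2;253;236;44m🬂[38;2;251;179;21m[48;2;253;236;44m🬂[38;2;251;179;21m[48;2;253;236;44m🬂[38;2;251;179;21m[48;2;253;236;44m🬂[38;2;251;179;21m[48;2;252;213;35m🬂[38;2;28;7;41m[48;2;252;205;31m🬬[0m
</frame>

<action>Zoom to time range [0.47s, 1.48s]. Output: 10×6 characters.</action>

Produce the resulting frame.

<frame>
[38;2;4;2;10m[48;2;7;2;16m▌[38;2;4;2;11m[48;2;4;2;10m▌[38;2;4;2;10m[48;2;13;3;25m▌[38;2;4;2;10m[48;2;4;2;10m [38;2;4;2;10m[48;2;4;2;10m [38;2;4;2;10m[48;2;4;2;10m [38;2;4;2;10m[48;2;4;2;10m [38;2;4;2;10m[48;2;4;2;10m [38;2;4;2;10m[48;2;4;2;10m [38;2;4;2;10m[48;2;4;2;10m [0m
[38;2;4;2;10m[48;2;8;2;17m▌[38;2;4;2;11m[48;2;4;2;10m▌[38;2;4;2;10m[48;2;15;4;29m▌[38;2;4;2;10m[48;2;4;2;11m🬬[38;2;4;2;10m[48;2;4;2;10m [38;2;4;2;10m[48;2;4;2;10m [38;2;4;2;10m[48;2;4;2;10m [38;2;4;2;10m[48;2;4;2;10m [38;2;4;2;10m[48;2;4;2;10m [38;2;4;2;10m[48;2;4;2;11m🬕[0m
[38;2;4;2;10m[48;2;11;3;21m▌[38;2;4;2;10m[48;2;5;2;11m▐[38;2;4;2;10m[48;2;24;6;44m▌[38;2;4;2;10m[48;2;5;2;12m🬬[38;2;4;2;10m[48;2;4;2;10m [38;2;4;2;10m[48;2;4;2;10m [38;2;4;2;10m[48;2;4;2;10m [38;2;4;2;10m[48;2;4;2;10m [38;2;4;2;10m[48;2;4;2;10m [38;2;4;2;10m[48;2;5;2;11m🬝[0m
[38;2;6;2;14m[48;2;22;5;41m🬕[38;2;4;2;10m[48;2;7;2;15m🬨[38;2;14;4;27m[48;2;232;143;48m🬕[38;2;5;2;13m[48;2;253;229;41m🬎[38;2;5;2;12m[48;2;253;229;41m🬎[38;2;5;2;12m[48;2;253;229;41m🬎[38;2;5;2;12m[48;2;253;229;41m🬎[38;2;5;2;12m[48;2;253;229;41m🬎[38;2;5;2;12m[48;2;253;229;41m🬎[38;2;5;2;13m[48;2;253;229;41m🬎[0m
[38;2;13;4;26m[48;2;251;182;22m🬕[38;2;8;2;18m[48;2;252;200;29m🬂[38;2;40;10;49m[48;2;252;200;29m🬂[38;2;5;2;12m[48;2;252;200;29m🬂[38;2;4;2;11m[48;2;252;200;29m🬂[38;2;4;2;11m[48;2;252;200;29m🬂[38;2;4;2;11m[48;2;252;200;29m🬂[38;2;4;2;11m[48;2;252;200;29m🬂[38;2;4;2;11m[48;2;252;200;29m🬂[38;2;5;2;13m[48;2;252;200;29m🬂[0m
[38;2;29;7;52m[48;2;253;227;40m🬂[38;2;11;3;23m[48;2;253;226;40m🬂[38;2;16;4;31m[48;2;253;226;40m🬂[38;2;7;2;15m[48;2;253;226;40m🬂[38;2;7;2;16m[48;2;253;226;40m🬂[38;2;7;2;15m[48;2;253;226;40m🬂[38;2;7;2;16m[48;2;253;226;40m🬂[38;2;7;2;15m[48;2;253;226;40m🬂[38;2;7;2;15m[48;2;253;226;40m🬂[38;2;12;3;25m[48;2;253;226;40m🬂[0m
</frame>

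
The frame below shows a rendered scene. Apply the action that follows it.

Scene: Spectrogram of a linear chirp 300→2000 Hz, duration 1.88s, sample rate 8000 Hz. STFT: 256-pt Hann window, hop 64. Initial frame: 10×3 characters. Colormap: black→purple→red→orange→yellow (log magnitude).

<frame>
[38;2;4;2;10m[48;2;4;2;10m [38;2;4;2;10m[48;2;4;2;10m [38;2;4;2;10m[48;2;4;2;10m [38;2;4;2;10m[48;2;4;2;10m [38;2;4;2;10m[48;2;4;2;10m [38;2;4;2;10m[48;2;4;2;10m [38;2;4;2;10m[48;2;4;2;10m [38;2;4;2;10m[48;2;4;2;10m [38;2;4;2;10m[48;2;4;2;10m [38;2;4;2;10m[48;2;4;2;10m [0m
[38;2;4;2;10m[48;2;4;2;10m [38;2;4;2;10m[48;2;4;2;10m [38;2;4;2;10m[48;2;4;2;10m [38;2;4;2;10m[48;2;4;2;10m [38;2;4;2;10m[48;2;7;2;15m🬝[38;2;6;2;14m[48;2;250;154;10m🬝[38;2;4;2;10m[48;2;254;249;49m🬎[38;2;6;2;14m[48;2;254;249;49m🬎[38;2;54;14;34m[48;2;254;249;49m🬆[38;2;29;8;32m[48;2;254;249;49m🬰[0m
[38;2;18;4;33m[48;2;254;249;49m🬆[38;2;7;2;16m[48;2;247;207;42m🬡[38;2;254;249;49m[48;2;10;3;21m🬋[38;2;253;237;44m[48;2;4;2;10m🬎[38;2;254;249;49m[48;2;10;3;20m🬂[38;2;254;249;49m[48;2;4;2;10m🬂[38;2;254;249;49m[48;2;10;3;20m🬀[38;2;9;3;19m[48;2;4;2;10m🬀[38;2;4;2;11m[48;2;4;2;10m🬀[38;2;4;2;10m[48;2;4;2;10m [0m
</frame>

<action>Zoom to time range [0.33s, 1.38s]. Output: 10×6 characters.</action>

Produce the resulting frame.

<frame>
[38;2;4;2;10m[48;2;4;2;10m [38;2;4;2;10m[48;2;4;2;10m [38;2;4;2;10m[48;2;4;2;10m [38;2;4;2;10m[48;2;4;2;10m [38;2;4;2;10m[48;2;4;2;10m [38;2;4;2;10m[48;2;4;2;10m [38;2;4;2;10m[48;2;4;2;10m [38;2;4;2;10m[48;2;4;2;10m [38;2;4;2;10m[48;2;4;2;10m [38;2;4;2;10m[48;2;4;2;10m [0m
[38;2;4;2;10m[48;2;4;2;10m [38;2;4;2;10m[48;2;4;2;10m [38;2;4;2;10m[48;2;4;2;10m [38;2;4;2;10m[48;2;4;2;10m [38;2;4;2;10m[48;2;4;2;10m [38;2;4;2;10m[48;2;4;2;10m [38;2;4;2;10m[48;2;4;2;10m [38;2;4;2;10m[48;2;4;2;10m [38;2;4;2;10m[48;2;4;2;10m [38;2;4;2;10m[48;2;4;2;10m [0m
[38;2;4;2;10m[48;2;4;2;10m [38;2;4;2;10m[48;2;4;2;10m [38;2;4;2;10m[48;2;4;2;10m [38;2;4;2;10m[48;2;4;2;10m [38;2;4;2;10m[48;2;4;2;10m [38;2;4;2;10m[48;2;4;2;10m [38;2;4;2;10m[48;2;4;2;10m [38;2;4;2;10m[48;2;4;2;10m [38;2;4;2;10m[48;2;4;2;10m [38;2;4;2;10m[48;2;4;2;10m [0m
[38;2;4;2;10m[48;2;4;2;10m [38;2;4;2;10m[48;2;4;2;10m [38;2;4;2;10m[48;2;4;2;10m [38;2;4;2;10m[48;2;4;2;10m [38;2;4;2;10m[48;2;5;2;11m🬝[38;2;4;2;10m[48;2;6;2;14m🬎[38;2;5;2;13m[48;2;25;6;45m🬝[38;2;4;2;11m[48;2;230;156;59m🬎[38;2;7;2;15m[48;2;254;249;49m🬎[38;2;12;3;25m[48;2;253;217;36m🬆[0m
[38;2;4;2;11m[48;2;252;200;29m🬎[38;2;7;2;16m[48;2;254;249;49m🬎[38;2;24;6;37m[48;2;253;235;43m🬆[38;2;57;15;38m[48;2;254;246;48m🬡[38;2;254;249;49m[48;2;37;9;49m🬋[38;2;253;237;44m[48;2;6;2;14m🬎[38;2;254;249;49m[48;2;28;7;37m🬂[38;2;254;249;49m[48;2;6;2;13m🬂[38;2;251;189;25m[48;2;17;5;26m🬀[38;2;11;3;23m[48;2;4;2;10m🬂[0m
[38;2;254;249;49m[48;2;5;2;12m🬂[38;2;235;122;30m[48;2;8;2;17m🬀[38;2;14;4;27m[48;2;4;2;11m🬀[38;2;6;2;13m[48;2;4;2;10m🬀[38;2;4;2;11m[48;2;4;2;10m🬀[38;2;4;2;10m[48;2;4;2;10m [38;2;4;2;10m[48;2;4;2;10m [38;2;4;2;10m[48;2;4;2;10m [38;2;4;2;10m[48;2;4;2;10m [38;2;4;2;10m[48;2;4;2;10m [0m
</frame>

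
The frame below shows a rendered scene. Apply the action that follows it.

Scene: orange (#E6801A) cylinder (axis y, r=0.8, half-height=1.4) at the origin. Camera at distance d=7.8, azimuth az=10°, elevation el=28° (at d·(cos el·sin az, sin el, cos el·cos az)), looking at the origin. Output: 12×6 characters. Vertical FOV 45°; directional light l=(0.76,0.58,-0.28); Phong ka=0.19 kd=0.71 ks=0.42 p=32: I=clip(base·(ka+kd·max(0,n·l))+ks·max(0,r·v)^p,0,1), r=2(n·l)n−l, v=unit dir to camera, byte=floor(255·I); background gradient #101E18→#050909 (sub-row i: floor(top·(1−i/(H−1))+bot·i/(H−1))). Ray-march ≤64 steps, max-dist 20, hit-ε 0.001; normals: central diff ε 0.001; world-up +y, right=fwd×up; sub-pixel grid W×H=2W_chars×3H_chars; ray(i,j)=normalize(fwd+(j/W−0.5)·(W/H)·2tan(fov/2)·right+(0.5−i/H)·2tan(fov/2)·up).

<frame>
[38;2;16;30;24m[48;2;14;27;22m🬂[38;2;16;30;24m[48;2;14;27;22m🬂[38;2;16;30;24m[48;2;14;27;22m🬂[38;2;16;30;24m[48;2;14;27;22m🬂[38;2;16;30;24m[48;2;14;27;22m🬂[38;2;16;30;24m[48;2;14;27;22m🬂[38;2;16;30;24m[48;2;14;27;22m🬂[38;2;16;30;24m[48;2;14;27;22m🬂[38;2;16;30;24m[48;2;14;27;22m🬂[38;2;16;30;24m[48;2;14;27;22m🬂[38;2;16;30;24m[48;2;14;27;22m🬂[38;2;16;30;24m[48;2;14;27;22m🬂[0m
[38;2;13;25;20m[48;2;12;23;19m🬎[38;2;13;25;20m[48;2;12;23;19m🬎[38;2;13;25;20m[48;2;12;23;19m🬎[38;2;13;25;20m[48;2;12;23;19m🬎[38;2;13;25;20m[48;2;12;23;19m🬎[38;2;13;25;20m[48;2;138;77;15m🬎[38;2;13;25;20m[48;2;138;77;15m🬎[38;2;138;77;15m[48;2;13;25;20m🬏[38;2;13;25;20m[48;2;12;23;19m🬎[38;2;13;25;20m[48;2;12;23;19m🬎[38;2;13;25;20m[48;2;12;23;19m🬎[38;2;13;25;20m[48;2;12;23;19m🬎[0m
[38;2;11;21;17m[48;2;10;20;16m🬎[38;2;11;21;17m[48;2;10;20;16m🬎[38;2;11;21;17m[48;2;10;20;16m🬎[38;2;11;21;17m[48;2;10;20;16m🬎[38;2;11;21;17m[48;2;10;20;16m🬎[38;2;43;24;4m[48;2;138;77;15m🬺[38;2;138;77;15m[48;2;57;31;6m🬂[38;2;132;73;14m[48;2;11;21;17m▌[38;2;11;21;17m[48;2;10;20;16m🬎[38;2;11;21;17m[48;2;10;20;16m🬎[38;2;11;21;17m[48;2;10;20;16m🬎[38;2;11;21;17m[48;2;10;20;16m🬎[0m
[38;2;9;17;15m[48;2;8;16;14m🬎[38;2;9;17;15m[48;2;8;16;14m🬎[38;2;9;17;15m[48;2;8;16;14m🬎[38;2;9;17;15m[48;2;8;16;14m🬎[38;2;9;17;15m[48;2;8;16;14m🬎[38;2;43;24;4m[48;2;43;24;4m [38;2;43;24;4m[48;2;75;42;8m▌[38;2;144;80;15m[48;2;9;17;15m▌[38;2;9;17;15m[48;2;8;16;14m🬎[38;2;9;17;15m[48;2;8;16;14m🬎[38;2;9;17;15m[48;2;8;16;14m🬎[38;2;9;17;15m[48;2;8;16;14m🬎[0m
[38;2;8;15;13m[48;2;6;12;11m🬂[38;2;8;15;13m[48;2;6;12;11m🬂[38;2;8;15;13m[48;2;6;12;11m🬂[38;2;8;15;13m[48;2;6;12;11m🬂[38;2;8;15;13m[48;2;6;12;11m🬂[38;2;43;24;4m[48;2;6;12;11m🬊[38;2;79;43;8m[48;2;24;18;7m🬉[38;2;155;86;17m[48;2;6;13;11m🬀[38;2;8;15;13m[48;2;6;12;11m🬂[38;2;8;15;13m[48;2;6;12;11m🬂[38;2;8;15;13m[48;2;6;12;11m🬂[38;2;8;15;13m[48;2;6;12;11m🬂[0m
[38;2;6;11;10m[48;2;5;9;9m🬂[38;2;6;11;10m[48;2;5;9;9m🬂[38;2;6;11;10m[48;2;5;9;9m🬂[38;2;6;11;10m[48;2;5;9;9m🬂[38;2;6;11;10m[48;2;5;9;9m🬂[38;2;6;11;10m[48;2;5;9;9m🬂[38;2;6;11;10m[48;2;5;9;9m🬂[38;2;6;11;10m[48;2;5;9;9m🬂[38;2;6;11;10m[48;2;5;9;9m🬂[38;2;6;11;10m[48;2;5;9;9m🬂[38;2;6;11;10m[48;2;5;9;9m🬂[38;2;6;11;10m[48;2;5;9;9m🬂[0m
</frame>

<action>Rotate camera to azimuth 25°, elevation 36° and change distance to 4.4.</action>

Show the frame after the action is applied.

<frame>
[38;2;16;30;24m[48;2;14;27;22m🬂[38;2;16;30;24m[48;2;14;27;22m🬂[38;2;16;30;24m[48;2;14;27;22m🬂[38;2;16;30;24m[48;2;14;27;22m🬂[38;2;15;29;23m[48;2;138;77;15m🬎[38;2;16;30;24m[48;2;138;77;15m🬂[38;2;16;30;24m[48;2;138;77;15m🬂[38;2;138;77;15m[48;2;15;29;23m🬱[38;2;138;77;15m[48;2;15;28;23m🬏[38;2;16;30;24m[48;2;14;27;22m🬂[38;2;16;30;24m[48;2;14;27;22m🬂[38;2;16;30;24m[48;2;14;27;22m🬂[0m
[38;2;13;25;20m[48;2;12;23;19m🬎[38;2;13;25;20m[48;2;12;23;19m🬎[38;2;13;25;20m[48;2;12;23;19m🬎[38;2;13;25;20m[48;2;12;23;19m🬎[38;2;138;77;15m[48;2;43;24;4m🬂[38;2;138;77;15m[48;2;43;24;4m🬊[38;2;138;77;15m[48;2;65;36;7m🬎[38;2;130;72;14m[48;2;99;55;11m🬨[38;2;145;81;16m[48;2;13;24;20m▌[38;2;13;25;20m[48;2;12;23;19m🬎[38;2;13;25;20m[48;2;12;23;19m🬎[38;2;13;25;20m[48;2;12;23;19m🬎[0m
[38;2;11;21;17m[48;2;10;20;16m🬎[38;2;11;21;17m[48;2;10;20;16m🬎[38;2;11;21;17m[48;2;10;20;16m🬎[38;2;11;21;17m[48;2;10;20;16m🬎[38;2;43;24;4m[48;2;43;24;4m [38;2;43;24;4m[48;2;43;24;4m [38;2;54;30;6m[48;2;78;43;8m▌[38;2;103;57;11m[48;2;128;71;14m▌[38;2;159;88;17m[48;2;11;21;17m▌[38;2;11;21;17m[48;2;10;20;16m🬎[38;2;11;21;17m[48;2;10;20;16m🬎[38;2;11;21;17m[48;2;10;20;16m🬎[0m
[38;2;9;17;15m[48;2;8;16;14m🬎[38;2;9;17;15m[48;2;8;16;14m🬎[38;2;9;17;15m[48;2;8;16;14m🬎[38;2;9;17;15m[48;2;8;16;14m🬎[38;2;43;24;4m[48;2;8;16;14m🬨[38;2;43;24;4m[48;2;43;24;4m [38;2;54;30;6m[48;2;81;44;9m▌[38;2;108;60;12m[48;2;137;76;15m▌[38;2;169;94;19m[48;2;8;16;14m🬀[38;2;9;17;15m[48;2;8;16;14m🬎[38;2;9;17;15m[48;2;8;16;14m🬎[38;2;9;17;15m[48;2;8;16;14m🬎[0m
[38;2;8;15;13m[48;2;6;12;11m🬂[38;2;8;15;13m[48;2;6;12;11m🬂[38;2;8;15;13m[48;2;6;12;11m🬂[38;2;8;15;13m[48;2;6;12;11m🬂[38;2;43;24;4m[48;2;7;13;12m▐[38;2;43;24;4m[48;2;43;24;4m [38;2;54;30;6m[48;2;84;46;9m▌[38;2;114;63;12m[48;2;149;82;16m▌[38;2;8;15;13m[48;2;6;12;11m🬂[38;2;8;15;13m[48;2;6;12;11m🬂[38;2;8;15;13m[48;2;6;12;11m🬂[38;2;8;15;13m[48;2;6;12;11m🬂[0m
[38;2;6;11;10m[48;2;5;9;9m🬂[38;2;6;11;10m[48;2;5;9;9m🬂[38;2;6;11;10m[48;2;5;9;9m🬂[38;2;6;11;10m[48;2;5;9;9m🬂[38;2;43;24;4m[48;2;5;9;9m🬁[38;2;43;24;4m[48;2;5;9;9m🬎[38;2;70;39;7m[48;2;5;9;9m🬎[38;2;134;74;14m[48;2;5;9;9m🬆[38;2;6;11;10m[48;2;5;9;9m🬂[38;2;6;11;10m[48;2;5;9;9m🬂[38;2;6;11;10m[48;2;5;9;9m🬂[38;2;6;11;10m[48;2;5;9;9m🬂[0m
</frame>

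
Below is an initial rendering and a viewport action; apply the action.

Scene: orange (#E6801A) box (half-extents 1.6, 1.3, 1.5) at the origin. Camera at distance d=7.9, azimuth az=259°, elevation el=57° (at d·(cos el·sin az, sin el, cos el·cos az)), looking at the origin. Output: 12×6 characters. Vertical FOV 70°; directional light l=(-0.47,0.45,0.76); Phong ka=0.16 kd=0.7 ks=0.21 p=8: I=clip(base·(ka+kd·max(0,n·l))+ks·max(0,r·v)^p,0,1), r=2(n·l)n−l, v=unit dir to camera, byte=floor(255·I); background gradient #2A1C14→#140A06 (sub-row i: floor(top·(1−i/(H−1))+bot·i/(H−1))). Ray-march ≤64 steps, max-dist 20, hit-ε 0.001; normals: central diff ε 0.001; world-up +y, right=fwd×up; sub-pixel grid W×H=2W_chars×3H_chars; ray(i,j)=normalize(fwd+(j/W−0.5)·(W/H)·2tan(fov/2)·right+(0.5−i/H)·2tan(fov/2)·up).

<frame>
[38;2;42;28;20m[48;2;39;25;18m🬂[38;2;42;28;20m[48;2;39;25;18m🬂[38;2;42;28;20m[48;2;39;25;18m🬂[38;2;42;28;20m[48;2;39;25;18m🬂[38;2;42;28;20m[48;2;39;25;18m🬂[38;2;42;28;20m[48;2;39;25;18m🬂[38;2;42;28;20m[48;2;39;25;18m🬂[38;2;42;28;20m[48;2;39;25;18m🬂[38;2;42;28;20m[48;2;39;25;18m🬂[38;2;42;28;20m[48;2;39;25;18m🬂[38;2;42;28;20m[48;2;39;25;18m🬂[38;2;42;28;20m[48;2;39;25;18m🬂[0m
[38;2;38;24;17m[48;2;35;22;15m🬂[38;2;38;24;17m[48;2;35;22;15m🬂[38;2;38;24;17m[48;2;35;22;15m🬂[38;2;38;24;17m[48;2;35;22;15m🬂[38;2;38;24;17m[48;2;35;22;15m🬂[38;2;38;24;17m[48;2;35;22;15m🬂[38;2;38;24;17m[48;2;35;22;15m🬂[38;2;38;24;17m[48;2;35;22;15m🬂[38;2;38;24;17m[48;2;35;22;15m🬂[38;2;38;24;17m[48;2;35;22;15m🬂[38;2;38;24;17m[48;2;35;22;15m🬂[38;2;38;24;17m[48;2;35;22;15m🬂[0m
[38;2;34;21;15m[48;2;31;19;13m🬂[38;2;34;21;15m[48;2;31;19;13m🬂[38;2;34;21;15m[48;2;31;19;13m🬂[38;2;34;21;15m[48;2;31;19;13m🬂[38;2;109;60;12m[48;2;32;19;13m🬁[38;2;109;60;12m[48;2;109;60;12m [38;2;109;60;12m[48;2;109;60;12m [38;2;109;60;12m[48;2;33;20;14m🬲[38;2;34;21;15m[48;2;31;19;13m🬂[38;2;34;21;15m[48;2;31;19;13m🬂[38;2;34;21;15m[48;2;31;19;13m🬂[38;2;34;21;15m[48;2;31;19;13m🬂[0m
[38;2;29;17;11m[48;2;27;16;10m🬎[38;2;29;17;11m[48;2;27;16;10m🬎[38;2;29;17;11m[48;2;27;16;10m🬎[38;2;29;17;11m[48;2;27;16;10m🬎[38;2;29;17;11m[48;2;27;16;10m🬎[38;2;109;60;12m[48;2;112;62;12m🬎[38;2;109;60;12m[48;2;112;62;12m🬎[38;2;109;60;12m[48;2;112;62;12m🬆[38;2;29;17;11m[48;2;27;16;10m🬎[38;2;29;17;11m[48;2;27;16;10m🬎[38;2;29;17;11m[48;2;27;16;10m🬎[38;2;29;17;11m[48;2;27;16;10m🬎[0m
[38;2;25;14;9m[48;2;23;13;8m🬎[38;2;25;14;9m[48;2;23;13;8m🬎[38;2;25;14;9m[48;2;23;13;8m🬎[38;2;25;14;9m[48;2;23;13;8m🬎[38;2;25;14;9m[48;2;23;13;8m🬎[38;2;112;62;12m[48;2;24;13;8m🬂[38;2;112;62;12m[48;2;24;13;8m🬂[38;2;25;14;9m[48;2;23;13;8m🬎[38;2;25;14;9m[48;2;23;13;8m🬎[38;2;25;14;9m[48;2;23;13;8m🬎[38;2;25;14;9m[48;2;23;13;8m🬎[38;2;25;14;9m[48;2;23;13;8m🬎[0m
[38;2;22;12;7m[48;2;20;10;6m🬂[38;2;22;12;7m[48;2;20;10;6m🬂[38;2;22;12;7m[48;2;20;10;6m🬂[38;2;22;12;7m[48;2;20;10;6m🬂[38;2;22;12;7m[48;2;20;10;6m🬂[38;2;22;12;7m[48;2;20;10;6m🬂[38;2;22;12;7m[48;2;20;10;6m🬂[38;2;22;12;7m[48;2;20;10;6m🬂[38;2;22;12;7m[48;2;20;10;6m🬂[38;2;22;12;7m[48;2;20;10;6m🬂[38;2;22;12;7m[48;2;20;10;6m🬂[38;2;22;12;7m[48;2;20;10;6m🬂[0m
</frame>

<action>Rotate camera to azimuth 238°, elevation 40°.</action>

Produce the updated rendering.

<frame>
[38;2;42;28;20m[48;2;39;25;18m🬂[38;2;42;28;20m[48;2;39;25;18m🬂[38;2;42;28;20m[48;2;39;25;18m🬂[38;2;42;28;20m[48;2;39;25;18m🬂[38;2;42;28;20m[48;2;39;25;18m🬂[38;2;42;28;20m[48;2;39;25;18m🬂[38;2;42;28;20m[48;2;39;25;18m🬂[38;2;42;28;20m[48;2;39;25;18m🬂[38;2;42;28;20m[48;2;39;25;18m🬂[38;2;42;28;20m[48;2;39;25;18m🬂[38;2;42;28;20m[48;2;39;25;18m🬂[38;2;42;28;20m[48;2;39;25;18m🬂[0m
[38;2;38;24;17m[48;2;35;22;15m🬂[38;2;38;24;17m[48;2;35;22;15m🬂[38;2;38;24;17m[48;2;35;22;15m🬂[38;2;38;24;17m[48;2;35;22;15m🬂[38;2;38;24;17m[48;2;35;22;15m🬂[38;2;38;24;17m[48;2;35;22;15m🬂[38;2;38;24;17m[48;2;35;22;15m🬂[38;2;38;24;17m[48;2;35;22;15m🬂[38;2;38;24;17m[48;2;35;22;15m🬂[38;2;38;24;17m[48;2;35;22;15m🬂[38;2;38;24;17m[48;2;35;22;15m🬂[38;2;38;24;17m[48;2;35;22;15m🬂[0m
[38;2;34;21;15m[48;2;31;19;13m🬂[38;2;34;21;15m[48;2;31;19;13m🬂[38;2;34;21;15m[48;2;31;19;13m🬂[38;2;34;21;15m[48;2;31;19;13m🬂[38;2;109;60;12m[48;2;33;20;12m🬇[38;2;34;21;15m[48;2;109;60;12m🬀[38;2;109;60;12m[48;2;109;60;12m [38;2;109;60;12m[48;2;33;20;14m🬱[38;2;112;62;12m[48;2;32;20;14m🬏[38;2;34;21;15m[48;2;31;19;13m🬂[38;2;34;21;15m[48;2;31;19;13m🬂[38;2;34;21;15m[48;2;31;19;13m🬂[0m
[38;2;29;17;11m[48;2;27;16;10m🬎[38;2;29;17;11m[48;2;27;16;10m🬎[38;2;29;17;11m[48;2;27;16;10m🬎[38;2;29;17;11m[48;2;27;16;10m🬎[38;2;36;20;4m[48;2;28;16;10m🬁[38;2;36;20;4m[48;2;93;51;10m🬲[38;2;109;60;12m[48;2;112;62;12m🬂[38;2;112;62;12m[48;2;112;62;12m [38;2;29;17;11m[48;2;27;16;10m🬎[38;2;29;17;11m[48;2;27;16;10m🬎[38;2;29;17;11m[48;2;27;16;10m🬎[38;2;29;17;11m[48;2;27;16;10m🬎[0m
[38;2;25;14;9m[48;2;23;13;8m🬎[38;2;25;14;9m[48;2;23;13;8m🬎[38;2;25;14;9m[48;2;23;13;8m🬎[38;2;25;14;9m[48;2;23;13;8m🬎[38;2;25;14;9m[48;2;23;13;8m🬎[38;2;36;20;4m[48;2;24;13;8m🬁[38;2;112;62;12m[48;2;24;13;8m🬂[38;2;25;14;9m[48;2;23;13;8m🬎[38;2;25;14;9m[48;2;23;13;8m🬎[38;2;25;14;9m[48;2;23;13;8m🬎[38;2;25;14;9m[48;2;23;13;8m🬎[38;2;25;14;9m[48;2;23;13;8m🬎[0m
[38;2;22;12;7m[48;2;20;10;6m🬂[38;2;22;12;7m[48;2;20;10;6m🬂[38;2;22;12;7m[48;2;20;10;6m🬂[38;2;22;12;7m[48;2;20;10;6m🬂[38;2;22;12;7m[48;2;20;10;6m🬂[38;2;22;12;7m[48;2;20;10;6m🬂[38;2;22;12;7m[48;2;20;10;6m🬂[38;2;22;12;7m[48;2;20;10;6m🬂[38;2;22;12;7m[48;2;20;10;6m🬂[38;2;22;12;7m[48;2;20;10;6m🬂[38;2;22;12;7m[48;2;20;10;6m🬂[38;2;22;12;7m[48;2;20;10;6m🬂[0m
</frame>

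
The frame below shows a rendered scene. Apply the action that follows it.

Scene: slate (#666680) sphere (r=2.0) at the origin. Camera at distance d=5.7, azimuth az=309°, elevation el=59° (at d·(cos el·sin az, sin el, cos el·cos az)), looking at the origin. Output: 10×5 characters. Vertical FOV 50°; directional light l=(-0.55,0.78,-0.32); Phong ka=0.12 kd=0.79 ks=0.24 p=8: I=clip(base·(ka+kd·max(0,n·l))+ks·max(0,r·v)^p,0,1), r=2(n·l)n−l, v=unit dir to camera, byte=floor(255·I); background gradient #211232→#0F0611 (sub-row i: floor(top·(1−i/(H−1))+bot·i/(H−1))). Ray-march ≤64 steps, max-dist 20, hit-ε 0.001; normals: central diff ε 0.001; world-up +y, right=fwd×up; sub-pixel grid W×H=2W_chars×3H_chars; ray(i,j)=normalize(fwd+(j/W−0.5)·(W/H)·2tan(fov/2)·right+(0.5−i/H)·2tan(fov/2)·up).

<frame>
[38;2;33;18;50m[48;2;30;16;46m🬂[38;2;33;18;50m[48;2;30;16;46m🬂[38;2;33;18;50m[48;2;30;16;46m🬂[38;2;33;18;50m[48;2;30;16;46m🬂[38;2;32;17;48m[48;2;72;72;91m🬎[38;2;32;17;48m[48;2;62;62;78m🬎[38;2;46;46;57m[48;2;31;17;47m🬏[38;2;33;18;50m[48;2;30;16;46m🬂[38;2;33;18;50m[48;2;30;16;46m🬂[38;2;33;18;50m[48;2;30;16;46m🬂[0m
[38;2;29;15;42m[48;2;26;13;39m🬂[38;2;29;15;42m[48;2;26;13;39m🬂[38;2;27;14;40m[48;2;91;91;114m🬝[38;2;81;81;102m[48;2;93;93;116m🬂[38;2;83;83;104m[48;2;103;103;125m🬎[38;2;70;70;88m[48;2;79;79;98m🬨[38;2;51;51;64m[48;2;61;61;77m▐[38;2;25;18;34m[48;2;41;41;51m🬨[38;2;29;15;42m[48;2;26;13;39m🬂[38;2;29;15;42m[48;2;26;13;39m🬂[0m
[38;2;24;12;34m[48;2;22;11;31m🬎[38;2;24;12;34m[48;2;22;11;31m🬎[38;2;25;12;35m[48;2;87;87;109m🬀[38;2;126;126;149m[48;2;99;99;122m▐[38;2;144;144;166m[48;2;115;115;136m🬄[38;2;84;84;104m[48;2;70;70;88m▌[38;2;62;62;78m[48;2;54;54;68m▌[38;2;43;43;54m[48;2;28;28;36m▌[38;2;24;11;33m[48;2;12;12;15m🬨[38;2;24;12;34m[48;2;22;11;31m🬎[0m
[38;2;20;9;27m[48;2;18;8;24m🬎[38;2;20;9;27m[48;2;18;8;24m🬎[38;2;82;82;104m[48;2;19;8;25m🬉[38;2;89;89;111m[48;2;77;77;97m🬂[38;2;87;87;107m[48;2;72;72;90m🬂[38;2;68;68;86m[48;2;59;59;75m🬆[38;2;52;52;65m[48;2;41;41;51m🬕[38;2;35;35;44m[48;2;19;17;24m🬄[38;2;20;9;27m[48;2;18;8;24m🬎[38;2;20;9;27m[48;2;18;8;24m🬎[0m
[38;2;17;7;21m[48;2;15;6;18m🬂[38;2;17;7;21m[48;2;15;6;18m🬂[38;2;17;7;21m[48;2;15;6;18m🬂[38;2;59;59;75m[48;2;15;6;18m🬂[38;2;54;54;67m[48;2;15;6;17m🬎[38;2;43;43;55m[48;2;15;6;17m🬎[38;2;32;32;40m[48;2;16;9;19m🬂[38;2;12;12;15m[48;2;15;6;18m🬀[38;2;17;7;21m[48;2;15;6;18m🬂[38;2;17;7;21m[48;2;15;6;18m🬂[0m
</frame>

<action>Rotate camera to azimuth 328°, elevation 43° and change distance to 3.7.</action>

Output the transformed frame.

<frame>
[38;2;33;18;50m[48;2;30;16;46m🬂[38;2;33;18;50m[48;2;91;91;114m🬀[38;2;93;93;115m[48;2;112;112;133m🬎[38;2;97;97;117m[48;2;121;121;140m🬎[38;2;84;84;102m[48;2;99;99;118m🬨[38;2;74;74;92m[48;2;68;68;84m▌[38;2;63;63;79m[48;2;59;59;75m▌[38;2;56;56;70m[48;2;52;52;65m▌[38;2;46;46;58m[48;2;40;40;49m▌[38;2;31;17;48m[48;2;31;31;39m🬨[0m
[38;2;87;87;109m[48;2;28;14;41m🬷[38;2;102;102;123m[48;2;90;90;111m▐[38;2;122;122;142m[48;2;136;136;155m🬲[38;2;131;131;150m[48;2;116;116;134m🬕[38;2;100;100;118m[48;2;83;83;100m▌[38;2;72;72;89m[48;2;63;63;79m🬄[38;2;59;59;74m[48;2;55;55;69m🬄[38;2;52;52;65m[48;2;47;47;60m🬄[38;2;43;43;54m[48;2;38;38;48m▌[38;2;32;32;40m[48;2;23;23;29m▌[0m
[38;2;82;82;103m[48;2;77;77;97m🬆[38;2;89;89;108m[48;2;78;78;96m🬊[38;2;108;108;126m[48;2;84;84;102m🬂[38;2;95;95;112m[48;2;73;73;89m🬆[38;2;73;73;89m[48;2;61;61;76m🬆[38;2;59;59;74m[48;2;53;53;67m🬆[38;2;51;51;64m[48;2;47;47;60m🬆[38;2;45;45;56m[48;2;40;40;51m🬆[38;2;37;37;46m[48;2;32;32;40m🬆[38;2;26;26;33m[48;2;19;19;24m▌[0m
[38;2;70;70;88m[48;2;18;8;24m🬬[38;2;70;70;87m[48;2;64;64;81m🬆[38;2;67;67;84m[48;2;60;60;76m🬆[38;2;62;62;77m[48;2;56;56;70m🬆[38;2;56;56;70m[48;2;51;51;64m🬆[38;2;50;50;63m[48;2;46;46;57m🬆[38;2;44;44;55m[48;2;39;39;49m🬆[38;2;37;37;47m[48;2;32;32;40m🬆[38;2;29;29;36m[48;2;22;22;29m🬆[38;2;19;19;24m[48;2;12;12;15m🬄[0m
[38;2;61;61;76m[48;2;15;6;18m🬁[38;2;57;57;72m[48;2;48;48;61m🬎[38;2;55;55;69m[48;2;49;49;62m🬆[38;2;51;51;64m[48;2;46;46;57m🬆[38;2;46;46;58m[48;2;41;41;51m🬆[38;2;41;41;52m[48;2;35;35;44m🬆[38;2;35;35;44m[48;2;28;28;35m🬆[38;2;27;27;34m[48;2;19;19;25m🬆[38;2;21;21;26m[48;2;13;13;16m🬀[38;2;12;12;15m[48;2;15;6;18m🬕[0m
</frame>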